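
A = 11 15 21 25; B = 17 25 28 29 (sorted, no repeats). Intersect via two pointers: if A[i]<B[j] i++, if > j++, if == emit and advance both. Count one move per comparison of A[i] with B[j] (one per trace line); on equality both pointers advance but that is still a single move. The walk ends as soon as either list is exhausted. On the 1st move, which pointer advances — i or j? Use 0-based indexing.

i

i=0 j=0: 11<17, i++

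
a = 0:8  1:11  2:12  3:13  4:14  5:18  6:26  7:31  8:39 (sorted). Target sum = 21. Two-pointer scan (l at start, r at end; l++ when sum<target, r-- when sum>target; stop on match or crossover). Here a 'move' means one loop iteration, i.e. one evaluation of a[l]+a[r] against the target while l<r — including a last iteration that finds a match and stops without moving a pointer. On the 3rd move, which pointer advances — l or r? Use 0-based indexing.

r

l=0 r=8: 8+39=47 >21, r--
l=0 r=7: 8+31=39 >21, r--
l=0 r=6: 8+26=34 >21, r--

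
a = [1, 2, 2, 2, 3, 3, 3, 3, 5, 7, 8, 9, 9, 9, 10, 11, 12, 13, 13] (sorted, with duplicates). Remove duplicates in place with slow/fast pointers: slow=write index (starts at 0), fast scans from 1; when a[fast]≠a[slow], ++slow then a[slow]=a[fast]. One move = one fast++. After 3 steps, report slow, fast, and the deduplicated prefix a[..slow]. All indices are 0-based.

(s=0,f=1) a[fast]=2≠a[slow]=1 write a[1]=2 → slow++,fast++
(s=1,f=2) a[fast]=2=a[slow] dup → fast++
(s=1,f=3) a[fast]=2=a[slow] dup → fast++

slow=1, fast=4, prefix=[1, 2]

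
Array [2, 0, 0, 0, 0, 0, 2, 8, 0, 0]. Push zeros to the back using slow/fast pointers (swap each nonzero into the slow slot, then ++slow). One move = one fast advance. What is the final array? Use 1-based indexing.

[2, 2, 8, 0, 0, 0, 0, 0, 0, 0]

slow=1 fast=1: a[fast]=2≠0 swap→a[1]=2, slow++,fast++
slow=2 fast=2: a[fast]=0, fast++
slow=2 fast=3: a[fast]=0, fast++
slow=2 fast=4: a[fast]=0, fast++
slow=2 fast=5: a[fast]=0, fast++
slow=2 fast=6: a[fast]=0, fast++
slow=2 fast=7: a[fast]=2≠0 swap→a[2]=2, slow++,fast++
slow=3 fast=8: a[fast]=8≠0 swap→a[3]=8, slow++,fast++
slow=4 fast=9: a[fast]=0, fast++
slow=4 fast=10: a[fast]=0, fast++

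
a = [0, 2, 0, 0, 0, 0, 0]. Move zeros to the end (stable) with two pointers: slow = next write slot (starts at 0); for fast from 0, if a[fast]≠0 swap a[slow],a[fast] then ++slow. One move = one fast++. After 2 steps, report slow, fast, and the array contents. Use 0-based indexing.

slow=1, fast=2, a=[2, 0, 0, 0, 0, 0, 0]

slow=0 fast=0: a[fast]=0, fast++
slow=0 fast=1: a[fast]=2≠0 swap→a[0]=2, slow++,fast++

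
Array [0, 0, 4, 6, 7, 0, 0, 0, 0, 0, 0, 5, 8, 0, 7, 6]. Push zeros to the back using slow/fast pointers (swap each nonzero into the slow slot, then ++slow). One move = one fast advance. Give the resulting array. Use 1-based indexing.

slow=1 fast=1: a[fast]=0, fast++
slow=1 fast=2: a[fast]=0, fast++
slow=1 fast=3: a[fast]=4≠0 swap→a[1]=4, slow++,fast++
slow=2 fast=4: a[fast]=6≠0 swap→a[2]=6, slow++,fast++
slow=3 fast=5: a[fast]=7≠0 swap→a[3]=7, slow++,fast++
slow=4 fast=6: a[fast]=0, fast++
slow=4 fast=7: a[fast]=0, fast++
slow=4 fast=8: a[fast]=0, fast++
slow=4 fast=9: a[fast]=0, fast++
slow=4 fast=10: a[fast]=0, fast++
slow=4 fast=11: a[fast]=0, fast++
slow=4 fast=12: a[fast]=5≠0 swap→a[4]=5, slow++,fast++
slow=5 fast=13: a[fast]=8≠0 swap→a[5]=8, slow++,fast++
slow=6 fast=14: a[fast]=0, fast++
slow=6 fast=15: a[fast]=7≠0 swap→a[6]=7, slow++,fast++
slow=7 fast=16: a[fast]=6≠0 swap→a[7]=6, slow++,fast++

[4, 6, 7, 5, 8, 7, 6, 0, 0, 0, 0, 0, 0, 0, 0, 0]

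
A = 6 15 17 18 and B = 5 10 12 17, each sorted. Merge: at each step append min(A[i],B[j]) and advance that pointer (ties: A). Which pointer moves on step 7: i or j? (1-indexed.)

j

i=1 j=1: A[i]=6>B[j]=5 take 5, j++
i=1 j=2: A[i]=6<=B[j]=10 take 6, i++
i=2 j=2: A[i]=15>B[j]=10 take 10, j++
i=2 j=3: A[i]=15>B[j]=12 take 12, j++
i=2 j=4: A[i]=15<=B[j]=17 take 15, i++
i=3 j=4: A[i]=17<=B[j]=17 take 17, i++
i=4 j=4: A[i]=18>B[j]=17 take 17, j++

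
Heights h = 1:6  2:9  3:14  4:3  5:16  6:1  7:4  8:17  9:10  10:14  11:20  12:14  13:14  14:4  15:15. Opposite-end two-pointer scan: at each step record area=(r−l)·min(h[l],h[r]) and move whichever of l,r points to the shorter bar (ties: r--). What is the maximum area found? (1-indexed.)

[1,15] min(6,15)*14=84 best=84 * → l++
[2,15] min(9,15)*13=117 best=117 * → l++
[3,15] min(14,15)*12=168 best=168 * → l++
[4,15] min(3,15)*11=33 best=168 → l++
[5,15] min(16,15)*10=150 best=168 → r--
[5,14] min(16,4)*9=36 best=168 → r--
[5,13] min(16,14)*8=112 best=168 → r--
[5,12] min(16,14)*7=98 best=168 → r--
[5,11] min(16,20)*6=96 best=168 → l++
[6,11] min(1,20)*5=5 best=168 → l++
[7,11] min(4,20)*4=16 best=168 → l++
[8,11] min(17,20)*3=51 best=168 → l++
[9,11] min(10,20)*2=20 best=168 → l++
[10,11] min(14,20)*1=14 best=168 → l++

max area = 168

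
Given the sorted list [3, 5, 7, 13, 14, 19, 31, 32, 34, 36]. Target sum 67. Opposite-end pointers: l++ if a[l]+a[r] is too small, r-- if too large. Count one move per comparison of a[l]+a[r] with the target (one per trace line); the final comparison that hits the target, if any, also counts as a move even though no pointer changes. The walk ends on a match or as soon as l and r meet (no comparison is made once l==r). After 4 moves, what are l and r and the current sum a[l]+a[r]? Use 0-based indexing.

l=4, r=9, sum=50

[0,9] 3+36=39 <67 → l++
[1,9] 5+36=41 <67 → l++
[2,9] 7+36=43 <67 → l++
[3,9] 13+36=49 <67 → l++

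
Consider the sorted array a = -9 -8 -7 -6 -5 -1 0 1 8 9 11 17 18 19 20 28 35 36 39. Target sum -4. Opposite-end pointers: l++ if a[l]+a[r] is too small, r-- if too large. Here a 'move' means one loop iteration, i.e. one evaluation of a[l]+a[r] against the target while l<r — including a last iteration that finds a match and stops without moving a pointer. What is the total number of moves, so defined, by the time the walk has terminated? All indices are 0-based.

16 moves

l=0 r=18: -9+39=30 >-4, r--
l=0 r=17: -9+36=27 >-4, r--
l=0 r=16: -9+35=26 >-4, r--
l=0 r=15: -9+28=19 >-4, r--
l=0 r=14: -9+20=11 >-4, r--
l=0 r=13: -9+19=10 >-4, r--
l=0 r=12: -9+18=9 >-4, r--
l=0 r=11: -9+17=8 >-4, r--
l=0 r=10: -9+11=2 >-4, r--
l=0 r=9: -9+9=0 >-4, r--
l=0 r=8: -9+8=-1 >-4, r--
l=0 r=7: -9+1=-8 <-4, l++
l=1 r=7: -8+1=-7 <-4, l++
l=2 r=7: -7+1=-6 <-4, l++
l=3 r=7: -6+1=-5 <-4, l++
l=4 r=7: -5+1=-4, found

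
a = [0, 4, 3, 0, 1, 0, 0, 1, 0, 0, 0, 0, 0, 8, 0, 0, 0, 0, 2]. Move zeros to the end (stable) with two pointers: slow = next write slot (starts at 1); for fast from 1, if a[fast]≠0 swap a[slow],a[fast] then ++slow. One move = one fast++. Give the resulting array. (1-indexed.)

(s=1,f=1) a[fast]=0 → fast++
(s=1,f=2) a[fast]=4≠0 swap→a[1]=4 → slow++,fast++
(s=2,f=3) a[fast]=3≠0 swap→a[2]=3 → slow++,fast++
(s=3,f=4) a[fast]=0 → fast++
(s=3,f=5) a[fast]=1≠0 swap→a[3]=1 → slow++,fast++
(s=4,f=6) a[fast]=0 → fast++
(s=4,f=7) a[fast]=0 → fast++
(s=4,f=8) a[fast]=1≠0 swap→a[4]=1 → slow++,fast++
(s=5,f=9) a[fast]=0 → fast++
(s=5,f=10) a[fast]=0 → fast++
(s=5,f=11) a[fast]=0 → fast++
(s=5,f=12) a[fast]=0 → fast++
(s=5,f=13) a[fast]=0 → fast++
(s=5,f=14) a[fast]=8≠0 swap→a[5]=8 → slow++,fast++
(s=6,f=15) a[fast]=0 → fast++
(s=6,f=16) a[fast]=0 → fast++
(s=6,f=17) a[fast]=0 → fast++
(s=6,f=18) a[fast]=0 → fast++
(s=6,f=19) a[fast]=2≠0 swap→a[6]=2 → slow++,fast++

[4, 3, 1, 1, 8, 2, 0, 0, 0, 0, 0, 0, 0, 0, 0, 0, 0, 0, 0]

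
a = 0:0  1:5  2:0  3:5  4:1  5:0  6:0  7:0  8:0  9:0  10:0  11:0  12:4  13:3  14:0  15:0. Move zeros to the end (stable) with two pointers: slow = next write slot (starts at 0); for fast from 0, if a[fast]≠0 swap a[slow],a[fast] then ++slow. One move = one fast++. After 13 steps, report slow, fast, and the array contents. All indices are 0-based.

(s=0,f=0) a[fast]=0 → fast++
(s=0,f=1) a[fast]=5≠0 swap→a[0]=5 → slow++,fast++
(s=1,f=2) a[fast]=0 → fast++
(s=1,f=3) a[fast]=5≠0 swap→a[1]=5 → slow++,fast++
(s=2,f=4) a[fast]=1≠0 swap→a[2]=1 → slow++,fast++
(s=3,f=5) a[fast]=0 → fast++
(s=3,f=6) a[fast]=0 → fast++
(s=3,f=7) a[fast]=0 → fast++
(s=3,f=8) a[fast]=0 → fast++
(s=3,f=9) a[fast]=0 → fast++
(s=3,f=10) a[fast]=0 → fast++
(s=3,f=11) a[fast]=0 → fast++
(s=3,f=12) a[fast]=4≠0 swap→a[3]=4 → slow++,fast++

slow=4, fast=13, a=[5, 5, 1, 4, 0, 0, 0, 0, 0, 0, 0, 0, 0, 3, 0, 0]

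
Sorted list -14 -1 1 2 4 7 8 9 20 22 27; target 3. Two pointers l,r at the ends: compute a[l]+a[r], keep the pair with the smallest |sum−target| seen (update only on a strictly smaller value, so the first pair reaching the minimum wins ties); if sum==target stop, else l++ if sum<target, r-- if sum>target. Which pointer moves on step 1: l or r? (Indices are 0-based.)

[0,10] -14+27=13 d=10 * → r--

r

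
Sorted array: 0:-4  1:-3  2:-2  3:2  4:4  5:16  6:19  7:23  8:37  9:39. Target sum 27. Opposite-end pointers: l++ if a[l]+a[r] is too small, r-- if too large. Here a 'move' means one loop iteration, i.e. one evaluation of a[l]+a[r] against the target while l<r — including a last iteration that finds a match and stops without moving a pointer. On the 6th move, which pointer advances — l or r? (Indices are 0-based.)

l

l=0 r=9: -4+39=35 >27, r--
l=0 r=8: -4+37=33 >27, r--
l=0 r=7: -4+23=19 <27, l++
l=1 r=7: -3+23=20 <27, l++
l=2 r=7: -2+23=21 <27, l++
l=3 r=7: 2+23=25 <27, l++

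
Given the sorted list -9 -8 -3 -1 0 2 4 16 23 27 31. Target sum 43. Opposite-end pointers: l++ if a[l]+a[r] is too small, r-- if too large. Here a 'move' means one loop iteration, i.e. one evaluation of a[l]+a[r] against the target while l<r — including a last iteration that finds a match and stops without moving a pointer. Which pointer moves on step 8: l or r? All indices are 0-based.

[0,10] -9+31=22 <43 → l++
[1,10] -8+31=23 <43 → l++
[2,10] -3+31=28 <43 → l++
[3,10] -1+31=30 <43 → l++
[4,10] 0+31=31 <43 → l++
[5,10] 2+31=33 <43 → l++
[6,10] 4+31=35 <43 → l++
[7,10] 16+31=47 >43 → r--

r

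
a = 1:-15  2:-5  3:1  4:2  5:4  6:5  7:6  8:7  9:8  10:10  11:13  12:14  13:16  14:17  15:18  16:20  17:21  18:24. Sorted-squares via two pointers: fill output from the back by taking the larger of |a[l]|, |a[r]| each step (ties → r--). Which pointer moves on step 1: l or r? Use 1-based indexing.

l=1 r=18: |-15|<=|24| out[18]=576, r--

r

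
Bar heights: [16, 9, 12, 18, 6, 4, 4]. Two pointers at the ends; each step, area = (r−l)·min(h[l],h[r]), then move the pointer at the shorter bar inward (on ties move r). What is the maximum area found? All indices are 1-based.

l=1 r=7: min(16,4)*6=24 best=24 *, r--
l=1 r=6: min(16,4)*5=20 best=24, r--
l=1 r=5: min(16,6)*4=24 best=24, r--
l=1 r=4: min(16,18)*3=48 best=48 *, l++
l=2 r=4: min(9,18)*2=18 best=48, l++
l=3 r=4: min(12,18)*1=12 best=48, l++

max area = 48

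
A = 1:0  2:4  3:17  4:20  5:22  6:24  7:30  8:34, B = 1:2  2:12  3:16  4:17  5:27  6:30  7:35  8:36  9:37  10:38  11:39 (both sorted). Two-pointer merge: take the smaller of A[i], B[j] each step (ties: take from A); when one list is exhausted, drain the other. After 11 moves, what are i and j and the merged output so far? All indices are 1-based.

[i=1,j=1] A[i]=0<=B[j]=2 take 0 → i++
[i=2,j=1] A[i]=4>B[j]=2 take 2 → j++
[i=2,j=2] A[i]=4<=B[j]=12 take 4 → i++
[i=3,j=2] A[i]=17>B[j]=12 take 12 → j++
[i=3,j=3] A[i]=17>B[j]=16 take 16 → j++
[i=3,j=4] A[i]=17<=B[j]=17 take 17 → i++
[i=4,j=4] A[i]=20>B[j]=17 take 17 → j++
[i=4,j=5] A[i]=20<=B[j]=27 take 20 → i++
[i=5,j=5] A[i]=22<=B[j]=27 take 22 → i++
[i=6,j=5] A[i]=24<=B[j]=27 take 24 → i++
[i=7,j=5] A[i]=30>B[j]=27 take 27 → j++

i=7, j=6, merged so far=[0, 2, 4, 12, 16, 17, 17, 20, 22, 24, 27]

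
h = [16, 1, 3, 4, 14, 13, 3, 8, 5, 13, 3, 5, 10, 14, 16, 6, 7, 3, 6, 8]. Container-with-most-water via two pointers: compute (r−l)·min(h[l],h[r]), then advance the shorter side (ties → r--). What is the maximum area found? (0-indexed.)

l=0 r=19: min(16,8)*19=152 best=152 *, r--
l=0 r=18: min(16,6)*18=108 best=152, r--
l=0 r=17: min(16,3)*17=51 best=152, r--
l=0 r=16: min(16,7)*16=112 best=152, r--
l=0 r=15: min(16,6)*15=90 best=152, r--
l=0 r=14: min(16,16)*14=224 best=224 *, r--
l=0 r=13: min(16,14)*13=182 best=224, r--
l=0 r=12: min(16,10)*12=120 best=224, r--
l=0 r=11: min(16,5)*11=55 best=224, r--
l=0 r=10: min(16,3)*10=30 best=224, r--
l=0 r=9: min(16,13)*9=117 best=224, r--
l=0 r=8: min(16,5)*8=40 best=224, r--
l=0 r=7: min(16,8)*7=56 best=224, r--
l=0 r=6: min(16,3)*6=18 best=224, r--
l=0 r=5: min(16,13)*5=65 best=224, r--
l=0 r=4: min(16,14)*4=56 best=224, r--
l=0 r=3: min(16,4)*3=12 best=224, r--
l=0 r=2: min(16,3)*2=6 best=224, r--
l=0 r=1: min(16,1)*1=1 best=224, r--

max area = 224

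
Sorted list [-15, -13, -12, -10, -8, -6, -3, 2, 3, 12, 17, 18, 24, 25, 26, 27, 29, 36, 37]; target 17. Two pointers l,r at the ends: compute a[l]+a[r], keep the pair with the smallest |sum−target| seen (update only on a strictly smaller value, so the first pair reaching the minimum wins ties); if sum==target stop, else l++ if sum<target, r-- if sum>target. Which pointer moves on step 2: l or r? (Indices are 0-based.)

[0,18] -15+37=22 d=5 * → r--
[0,17] -15+36=21 d=4 * → r--

r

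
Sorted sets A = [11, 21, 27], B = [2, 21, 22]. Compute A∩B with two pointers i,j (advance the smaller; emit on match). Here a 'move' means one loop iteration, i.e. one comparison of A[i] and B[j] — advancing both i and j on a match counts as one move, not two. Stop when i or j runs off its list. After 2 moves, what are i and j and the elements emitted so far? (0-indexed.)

i=1, j=1, emitted=[]

[i=0,j=0] 11>2 → j++
[i=0,j=1] 11<21 → i++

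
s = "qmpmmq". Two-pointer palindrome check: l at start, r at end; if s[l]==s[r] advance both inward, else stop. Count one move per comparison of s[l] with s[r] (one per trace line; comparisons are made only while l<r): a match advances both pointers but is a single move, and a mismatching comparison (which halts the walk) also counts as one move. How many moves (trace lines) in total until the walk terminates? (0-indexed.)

3 moves

l=0 r=5: 'q'=='q', l++,r--
l=1 r=4: 'm'=='m', l++,r--
l=2 r=3: 'p'!='m', stop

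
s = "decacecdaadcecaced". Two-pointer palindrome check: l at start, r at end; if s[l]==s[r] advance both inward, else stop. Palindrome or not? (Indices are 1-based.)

l=1 r=18: 'd'=='d', l++,r--
l=2 r=17: 'e'=='e', l++,r--
l=3 r=16: 'c'=='c', l++,r--
l=4 r=15: 'a'=='a', l++,r--
l=5 r=14: 'c'=='c', l++,r--
l=6 r=13: 'e'=='e', l++,r--
l=7 r=12: 'c'=='c', l++,r--
l=8 r=11: 'd'=='d', l++,r--
l=9 r=10: 'a'=='a', l++,r--

palindrome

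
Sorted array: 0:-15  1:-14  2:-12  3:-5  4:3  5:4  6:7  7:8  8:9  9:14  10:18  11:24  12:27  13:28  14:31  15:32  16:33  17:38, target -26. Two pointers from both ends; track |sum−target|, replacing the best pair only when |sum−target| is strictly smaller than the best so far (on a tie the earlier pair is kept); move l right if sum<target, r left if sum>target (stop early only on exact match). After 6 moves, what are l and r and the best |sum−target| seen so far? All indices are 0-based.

l=0, r=11, best |Δ|=38

[0,17] -15+38=23 d=49 * → r--
[0,16] -15+33=18 d=44 * → r--
[0,15] -15+32=17 d=43 * → r--
[0,14] -15+31=16 d=42 * → r--
[0,13] -15+28=13 d=39 * → r--
[0,12] -15+27=12 d=38 * → r--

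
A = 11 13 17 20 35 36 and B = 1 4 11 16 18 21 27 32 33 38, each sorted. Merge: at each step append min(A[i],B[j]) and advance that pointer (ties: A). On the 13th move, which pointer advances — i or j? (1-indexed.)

[i=1,j=1] A[i]=11>B[j]=1 take 1 → j++
[i=1,j=2] A[i]=11>B[j]=4 take 4 → j++
[i=1,j=3] A[i]=11<=B[j]=11 take 11 → i++
[i=2,j=3] A[i]=13>B[j]=11 take 11 → j++
[i=2,j=4] A[i]=13<=B[j]=16 take 13 → i++
[i=3,j=4] A[i]=17>B[j]=16 take 16 → j++
[i=3,j=5] A[i]=17<=B[j]=18 take 17 → i++
[i=4,j=5] A[i]=20>B[j]=18 take 18 → j++
[i=4,j=6] A[i]=20<=B[j]=21 take 20 → i++
[i=5,j=6] A[i]=35>B[j]=21 take 21 → j++
[i=5,j=7] A[i]=35>B[j]=27 take 27 → j++
[i=5,j=8] A[i]=35>B[j]=32 take 32 → j++
[i=5,j=9] A[i]=35>B[j]=33 take 33 → j++

j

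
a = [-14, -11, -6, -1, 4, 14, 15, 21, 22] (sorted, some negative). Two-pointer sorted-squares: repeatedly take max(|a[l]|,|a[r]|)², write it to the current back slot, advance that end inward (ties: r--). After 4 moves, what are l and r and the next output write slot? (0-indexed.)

[0,8] |-14|<=|22| out[8]=484 → r--
[0,7] |-14|<=|21| out[7]=441 → r--
[0,6] |-14|<=|15| out[6]=225 → r--
[0,5] |-14|<=|14| out[5]=196 → r--

l=0, r=4, next write slot=4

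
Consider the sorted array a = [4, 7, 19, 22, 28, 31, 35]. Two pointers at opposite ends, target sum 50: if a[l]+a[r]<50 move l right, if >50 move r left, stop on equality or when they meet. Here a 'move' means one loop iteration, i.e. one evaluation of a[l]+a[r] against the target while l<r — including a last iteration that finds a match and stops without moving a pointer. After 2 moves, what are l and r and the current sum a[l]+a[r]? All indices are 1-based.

l=3, r=7, sum=54

l=1 r=7: 4+35=39 <50, l++
l=2 r=7: 7+35=42 <50, l++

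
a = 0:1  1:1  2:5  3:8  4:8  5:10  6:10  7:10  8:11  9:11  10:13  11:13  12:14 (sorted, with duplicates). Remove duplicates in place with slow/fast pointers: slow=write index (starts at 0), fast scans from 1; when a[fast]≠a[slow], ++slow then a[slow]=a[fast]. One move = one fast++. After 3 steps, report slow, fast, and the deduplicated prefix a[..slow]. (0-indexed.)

slow=2, fast=4, prefix=[1, 5, 8]

(s=0,f=1) a[fast]=1=a[slow] dup → fast++
(s=0,f=2) a[fast]=5≠a[slow]=1 write a[1]=5 → slow++,fast++
(s=1,f=3) a[fast]=8≠a[slow]=5 write a[2]=8 → slow++,fast++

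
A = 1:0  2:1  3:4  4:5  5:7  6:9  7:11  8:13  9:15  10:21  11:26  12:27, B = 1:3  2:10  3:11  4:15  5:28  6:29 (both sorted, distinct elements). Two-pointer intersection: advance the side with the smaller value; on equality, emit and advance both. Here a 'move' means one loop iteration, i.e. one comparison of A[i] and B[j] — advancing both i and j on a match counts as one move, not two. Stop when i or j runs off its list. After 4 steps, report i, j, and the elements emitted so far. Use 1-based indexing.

i=4, j=2, emitted=[]

i=1 j=1: 0<3, i++
i=2 j=1: 1<3, i++
i=3 j=1: 4>3, j++
i=3 j=2: 4<10, i++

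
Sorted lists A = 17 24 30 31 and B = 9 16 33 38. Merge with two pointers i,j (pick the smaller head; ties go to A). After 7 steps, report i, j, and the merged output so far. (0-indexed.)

i=4, j=3, merged so far=[9, 16, 17, 24, 30, 31, 33]

i=0 j=0: A[i]=17>B[j]=9 take 9, j++
i=0 j=1: A[i]=17>B[j]=16 take 16, j++
i=0 j=2: A[i]=17<=B[j]=33 take 17, i++
i=1 j=2: A[i]=24<=B[j]=33 take 24, i++
i=2 j=2: A[i]=30<=B[j]=33 take 30, i++
i=3 j=2: A[i]=31<=B[j]=33 take 31, i++
i=4 j=2: A done, take B[j]=33, j++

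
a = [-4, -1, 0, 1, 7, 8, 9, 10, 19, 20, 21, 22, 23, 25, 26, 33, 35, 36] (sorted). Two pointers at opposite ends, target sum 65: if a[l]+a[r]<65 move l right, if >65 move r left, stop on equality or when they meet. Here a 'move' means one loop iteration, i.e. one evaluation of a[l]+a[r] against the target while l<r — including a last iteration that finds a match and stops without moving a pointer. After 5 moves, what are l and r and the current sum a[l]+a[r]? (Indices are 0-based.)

l=0 r=17: -4+36=32 <65, l++
l=1 r=17: -1+36=35 <65, l++
l=2 r=17: 0+36=36 <65, l++
l=3 r=17: 1+36=37 <65, l++
l=4 r=17: 7+36=43 <65, l++

l=5, r=17, sum=44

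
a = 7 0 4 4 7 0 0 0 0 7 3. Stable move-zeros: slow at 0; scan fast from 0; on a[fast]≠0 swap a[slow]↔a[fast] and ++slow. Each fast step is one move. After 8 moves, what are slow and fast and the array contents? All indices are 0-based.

(s=0,f=0) a[fast]=7≠0 swap→a[0]=7 → slow++,fast++
(s=1,f=1) a[fast]=0 → fast++
(s=1,f=2) a[fast]=4≠0 swap→a[1]=4 → slow++,fast++
(s=2,f=3) a[fast]=4≠0 swap→a[2]=4 → slow++,fast++
(s=3,f=4) a[fast]=7≠0 swap→a[3]=7 → slow++,fast++
(s=4,f=5) a[fast]=0 → fast++
(s=4,f=6) a[fast]=0 → fast++
(s=4,f=7) a[fast]=0 → fast++

slow=4, fast=8, a=[7, 4, 4, 7, 0, 0, 0, 0, 0, 7, 3]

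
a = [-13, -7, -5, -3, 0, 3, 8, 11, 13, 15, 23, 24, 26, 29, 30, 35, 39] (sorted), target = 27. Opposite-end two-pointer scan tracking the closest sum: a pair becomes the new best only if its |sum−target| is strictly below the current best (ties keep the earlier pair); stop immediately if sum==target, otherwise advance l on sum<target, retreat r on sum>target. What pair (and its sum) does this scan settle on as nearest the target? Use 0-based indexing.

[0,16] -13+39=26 d=1 * → l++
[1,16] -7+39=32 d=5 → r--
[1,15] -7+35=28 d=1 → r--
[1,14] -7+30=23 d=4 → l++
[2,14] -5+30=25 d=2 → l++
[3,14] -3+30=27 d=0 * → stop

pair (-3, 30) with sum 27 (|Δ|=0)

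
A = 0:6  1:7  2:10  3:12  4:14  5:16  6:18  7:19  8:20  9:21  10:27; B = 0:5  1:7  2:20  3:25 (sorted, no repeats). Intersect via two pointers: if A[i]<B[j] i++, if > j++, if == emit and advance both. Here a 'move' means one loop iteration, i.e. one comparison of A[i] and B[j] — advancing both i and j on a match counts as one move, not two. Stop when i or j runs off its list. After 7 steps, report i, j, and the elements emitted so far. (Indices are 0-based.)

i=6, j=2, emitted=[7]

i=0 j=0: 6>5, j++
i=0 j=1: 6<7, i++
i=1 j=1: 7==7 emit, i++,j++
i=2 j=2: 10<20, i++
i=3 j=2: 12<20, i++
i=4 j=2: 14<20, i++
i=5 j=2: 16<20, i++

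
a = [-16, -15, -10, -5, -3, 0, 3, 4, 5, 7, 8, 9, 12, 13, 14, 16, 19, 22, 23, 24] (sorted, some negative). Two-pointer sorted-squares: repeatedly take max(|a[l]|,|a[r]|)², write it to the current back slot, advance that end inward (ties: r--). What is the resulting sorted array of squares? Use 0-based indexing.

[0, 9, 9, 16, 25, 25, 49, 64, 81, 100, 144, 169, 196, 225, 256, 256, 361, 484, 529, 576]

[0,19] |-16|<=|24| out[19]=576 → r--
[0,18] |-16|<=|23| out[18]=529 → r--
[0,17] |-16|<=|22| out[17]=484 → r--
[0,16] |-16|<=|19| out[16]=361 → r--
[0,15] |-16|<=|16| out[15]=256 → r--
[0,14] |-16|>|14| out[14]=256 → l++
[1,14] |-15|>|14| out[13]=225 → l++
[2,14] |-10|<=|14| out[12]=196 → r--
[2,13] |-10|<=|13| out[11]=169 → r--
[2,12] |-10|<=|12| out[10]=144 → r--
[2,11] |-10|>|9| out[9]=100 → l++
[3,11] |-5|<=|9| out[8]=81 → r--
[3,10] |-5|<=|8| out[7]=64 → r--
[3,9] |-5|<=|7| out[6]=49 → r--
[3,8] |-5|<=|5| out[5]=25 → r--
[3,7] |-5|>|4| out[4]=25 → l++
[4,7] |-3|<=|4| out[3]=16 → r--
[4,6] |-3|<=|3| out[2]=9 → r--
[4,5] |-3|>|0| out[1]=9 → l++
[5,5] |0|<=|0| out[0]=0 → r--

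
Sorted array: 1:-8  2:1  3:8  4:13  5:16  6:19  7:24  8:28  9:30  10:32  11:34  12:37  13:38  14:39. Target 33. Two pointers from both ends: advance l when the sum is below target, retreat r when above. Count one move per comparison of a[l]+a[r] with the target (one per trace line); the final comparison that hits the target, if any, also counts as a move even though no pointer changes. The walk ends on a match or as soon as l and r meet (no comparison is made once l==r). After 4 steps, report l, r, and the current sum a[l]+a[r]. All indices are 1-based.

l=2, r=11, sum=35

[1,14] -8+39=31 <33 → l++
[2,14] 1+39=40 >33 → r--
[2,13] 1+38=39 >33 → r--
[2,12] 1+37=38 >33 → r--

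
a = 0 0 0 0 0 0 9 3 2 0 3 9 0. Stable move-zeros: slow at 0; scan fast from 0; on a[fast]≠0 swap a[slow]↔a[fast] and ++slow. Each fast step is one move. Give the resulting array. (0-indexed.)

slow=0 fast=0: a[fast]=0, fast++
slow=0 fast=1: a[fast]=0, fast++
slow=0 fast=2: a[fast]=0, fast++
slow=0 fast=3: a[fast]=0, fast++
slow=0 fast=4: a[fast]=0, fast++
slow=0 fast=5: a[fast]=0, fast++
slow=0 fast=6: a[fast]=9≠0 swap→a[0]=9, slow++,fast++
slow=1 fast=7: a[fast]=3≠0 swap→a[1]=3, slow++,fast++
slow=2 fast=8: a[fast]=2≠0 swap→a[2]=2, slow++,fast++
slow=3 fast=9: a[fast]=0, fast++
slow=3 fast=10: a[fast]=3≠0 swap→a[3]=3, slow++,fast++
slow=4 fast=11: a[fast]=9≠0 swap→a[4]=9, slow++,fast++
slow=5 fast=12: a[fast]=0, fast++

[9, 3, 2, 3, 9, 0, 0, 0, 0, 0, 0, 0, 0]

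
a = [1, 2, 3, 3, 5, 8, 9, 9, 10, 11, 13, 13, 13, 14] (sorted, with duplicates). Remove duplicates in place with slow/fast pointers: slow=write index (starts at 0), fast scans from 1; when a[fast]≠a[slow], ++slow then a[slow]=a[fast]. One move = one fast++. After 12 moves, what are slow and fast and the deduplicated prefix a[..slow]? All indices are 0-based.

slow=8, fast=13, prefix=[1, 2, 3, 5, 8, 9, 10, 11, 13]

(s=0,f=1) a[fast]=2≠a[slow]=1 write a[1]=2 → slow++,fast++
(s=1,f=2) a[fast]=3≠a[slow]=2 write a[2]=3 → slow++,fast++
(s=2,f=3) a[fast]=3=a[slow] dup → fast++
(s=2,f=4) a[fast]=5≠a[slow]=3 write a[3]=5 → slow++,fast++
(s=3,f=5) a[fast]=8≠a[slow]=5 write a[4]=8 → slow++,fast++
(s=4,f=6) a[fast]=9≠a[slow]=8 write a[5]=9 → slow++,fast++
(s=5,f=7) a[fast]=9=a[slow] dup → fast++
(s=5,f=8) a[fast]=10≠a[slow]=9 write a[6]=10 → slow++,fast++
(s=6,f=9) a[fast]=11≠a[slow]=10 write a[7]=11 → slow++,fast++
(s=7,f=10) a[fast]=13≠a[slow]=11 write a[8]=13 → slow++,fast++
(s=8,f=11) a[fast]=13=a[slow] dup → fast++
(s=8,f=12) a[fast]=13=a[slow] dup → fast++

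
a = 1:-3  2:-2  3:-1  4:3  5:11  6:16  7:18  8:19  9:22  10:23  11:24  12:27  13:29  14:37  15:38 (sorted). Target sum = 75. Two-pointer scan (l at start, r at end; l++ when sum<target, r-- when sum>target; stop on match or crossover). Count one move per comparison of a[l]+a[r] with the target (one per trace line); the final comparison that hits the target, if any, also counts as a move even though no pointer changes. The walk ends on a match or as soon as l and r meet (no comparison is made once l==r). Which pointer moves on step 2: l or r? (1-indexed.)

l

[1,15] -3+38=35 <75 → l++
[2,15] -2+38=36 <75 → l++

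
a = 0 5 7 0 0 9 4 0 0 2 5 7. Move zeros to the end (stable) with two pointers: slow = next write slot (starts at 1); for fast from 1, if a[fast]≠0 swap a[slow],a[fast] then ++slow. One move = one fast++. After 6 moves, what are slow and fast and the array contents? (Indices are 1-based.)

slow=4, fast=7, a=[5, 7, 9, 0, 0, 0, 4, 0, 0, 2, 5, 7]

slow=1 fast=1: a[fast]=0, fast++
slow=1 fast=2: a[fast]=5≠0 swap→a[1]=5, slow++,fast++
slow=2 fast=3: a[fast]=7≠0 swap→a[2]=7, slow++,fast++
slow=3 fast=4: a[fast]=0, fast++
slow=3 fast=5: a[fast]=0, fast++
slow=3 fast=6: a[fast]=9≠0 swap→a[3]=9, slow++,fast++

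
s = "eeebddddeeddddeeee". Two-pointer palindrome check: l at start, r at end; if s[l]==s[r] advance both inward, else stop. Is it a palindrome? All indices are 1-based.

not a palindrome (mismatch at 4,15)

[1,18] 'e'=='e' → l++,r--
[2,17] 'e'=='e' → l++,r--
[3,16] 'e'=='e' → l++,r--
[4,15] 'b'!='e' → stop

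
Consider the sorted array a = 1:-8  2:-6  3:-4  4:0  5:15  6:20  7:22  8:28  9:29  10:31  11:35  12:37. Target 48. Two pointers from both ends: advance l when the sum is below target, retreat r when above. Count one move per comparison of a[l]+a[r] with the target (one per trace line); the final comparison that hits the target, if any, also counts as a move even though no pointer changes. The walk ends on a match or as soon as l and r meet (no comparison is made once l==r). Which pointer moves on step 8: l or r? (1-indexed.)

l=1 r=12: -8+37=29 <48, l++
l=2 r=12: -6+37=31 <48, l++
l=3 r=12: -4+37=33 <48, l++
l=4 r=12: 0+37=37 <48, l++
l=5 r=12: 15+37=52 >48, r--
l=5 r=11: 15+35=50 >48, r--
l=5 r=10: 15+31=46 <48, l++
l=6 r=10: 20+31=51 >48, r--

r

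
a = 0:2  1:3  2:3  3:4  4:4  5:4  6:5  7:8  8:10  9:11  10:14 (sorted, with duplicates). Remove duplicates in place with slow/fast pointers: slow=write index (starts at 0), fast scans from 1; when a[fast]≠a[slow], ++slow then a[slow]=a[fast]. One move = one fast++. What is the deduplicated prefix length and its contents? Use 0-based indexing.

slow=0 fast=1: a[fast]=3≠a[slow]=2 write a[1]=3, slow++,fast++
slow=1 fast=2: a[fast]=3=a[slow] dup, fast++
slow=1 fast=3: a[fast]=4≠a[slow]=3 write a[2]=4, slow++,fast++
slow=2 fast=4: a[fast]=4=a[slow] dup, fast++
slow=2 fast=5: a[fast]=4=a[slow] dup, fast++
slow=2 fast=6: a[fast]=5≠a[slow]=4 write a[3]=5, slow++,fast++
slow=3 fast=7: a[fast]=8≠a[slow]=5 write a[4]=8, slow++,fast++
slow=4 fast=8: a[fast]=10≠a[slow]=8 write a[5]=10, slow++,fast++
slow=5 fast=9: a[fast]=11≠a[slow]=10 write a[6]=11, slow++,fast++
slow=6 fast=10: a[fast]=14≠a[slow]=11 write a[7]=14, slow++,fast++

length 8; prefix = [2, 3, 4, 5, 8, 10, 11, 14]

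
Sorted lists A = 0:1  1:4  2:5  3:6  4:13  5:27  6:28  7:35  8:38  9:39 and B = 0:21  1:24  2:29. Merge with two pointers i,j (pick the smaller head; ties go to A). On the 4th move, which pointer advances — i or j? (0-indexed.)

i

i=0 j=0: A[i]=1<=B[j]=21 take 1, i++
i=1 j=0: A[i]=4<=B[j]=21 take 4, i++
i=2 j=0: A[i]=5<=B[j]=21 take 5, i++
i=3 j=0: A[i]=6<=B[j]=21 take 6, i++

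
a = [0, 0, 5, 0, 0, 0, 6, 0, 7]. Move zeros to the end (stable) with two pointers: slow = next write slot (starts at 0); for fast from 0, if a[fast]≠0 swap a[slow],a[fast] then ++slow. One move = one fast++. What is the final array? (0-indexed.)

slow=0 fast=0: a[fast]=0, fast++
slow=0 fast=1: a[fast]=0, fast++
slow=0 fast=2: a[fast]=5≠0 swap→a[0]=5, slow++,fast++
slow=1 fast=3: a[fast]=0, fast++
slow=1 fast=4: a[fast]=0, fast++
slow=1 fast=5: a[fast]=0, fast++
slow=1 fast=6: a[fast]=6≠0 swap→a[1]=6, slow++,fast++
slow=2 fast=7: a[fast]=0, fast++
slow=2 fast=8: a[fast]=7≠0 swap→a[2]=7, slow++,fast++

[5, 6, 7, 0, 0, 0, 0, 0, 0]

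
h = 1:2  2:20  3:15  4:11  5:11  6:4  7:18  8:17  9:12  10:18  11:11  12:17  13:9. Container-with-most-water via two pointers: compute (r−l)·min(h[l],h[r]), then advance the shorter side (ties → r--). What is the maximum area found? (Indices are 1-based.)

max area = 170

[1,13] min(2,9)*12=24 best=24 * → l++
[2,13] min(20,9)*11=99 best=99 * → r--
[2,12] min(20,17)*10=170 best=170 * → r--
[2,11] min(20,11)*9=99 best=170 → r--
[2,10] min(20,18)*8=144 best=170 → r--
[2,9] min(20,12)*7=84 best=170 → r--
[2,8] min(20,17)*6=102 best=170 → r--
[2,7] min(20,18)*5=90 best=170 → r--
[2,6] min(20,4)*4=16 best=170 → r--
[2,5] min(20,11)*3=33 best=170 → r--
[2,4] min(20,11)*2=22 best=170 → r--
[2,3] min(20,15)*1=15 best=170 → r--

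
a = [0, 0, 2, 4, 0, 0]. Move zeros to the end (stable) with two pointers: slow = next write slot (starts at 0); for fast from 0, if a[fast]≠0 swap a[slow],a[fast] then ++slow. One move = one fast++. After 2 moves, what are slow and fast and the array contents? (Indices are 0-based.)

slow=0 fast=0: a[fast]=0, fast++
slow=0 fast=1: a[fast]=0, fast++

slow=0, fast=2, a=[0, 0, 2, 4, 0, 0]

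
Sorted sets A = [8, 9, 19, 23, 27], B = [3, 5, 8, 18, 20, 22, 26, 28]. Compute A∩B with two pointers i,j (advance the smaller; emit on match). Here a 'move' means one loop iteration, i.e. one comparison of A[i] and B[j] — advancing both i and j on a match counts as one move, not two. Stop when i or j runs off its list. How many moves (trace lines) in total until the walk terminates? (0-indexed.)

11 moves

i=0 j=0: 8>3, j++
i=0 j=1: 8>5, j++
i=0 j=2: 8==8 emit, i++,j++
i=1 j=3: 9<18, i++
i=2 j=3: 19>18, j++
i=2 j=4: 19<20, i++
i=3 j=4: 23>20, j++
i=3 j=5: 23>22, j++
i=3 j=6: 23<26, i++
i=4 j=6: 27>26, j++
i=4 j=7: 27<28, i++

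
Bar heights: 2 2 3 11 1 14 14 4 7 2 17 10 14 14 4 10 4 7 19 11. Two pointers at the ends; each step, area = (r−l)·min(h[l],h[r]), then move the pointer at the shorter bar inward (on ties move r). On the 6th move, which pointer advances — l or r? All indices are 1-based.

l

[1,20] min(2,11)*19=38 best=38 * → l++
[2,20] min(2,11)*18=36 best=38 → l++
[3,20] min(3,11)*17=51 best=51 * → l++
[4,20] min(11,11)*16=176 best=176 * → r--
[4,19] min(11,19)*15=165 best=176 → l++
[5,19] min(1,19)*14=14 best=176 → l++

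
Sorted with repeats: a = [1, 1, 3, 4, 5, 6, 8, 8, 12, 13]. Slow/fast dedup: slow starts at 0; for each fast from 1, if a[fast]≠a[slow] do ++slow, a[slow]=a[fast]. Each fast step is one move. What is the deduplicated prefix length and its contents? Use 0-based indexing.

slow=0 fast=1: a[fast]=1=a[slow] dup, fast++
slow=0 fast=2: a[fast]=3≠a[slow]=1 write a[1]=3, slow++,fast++
slow=1 fast=3: a[fast]=4≠a[slow]=3 write a[2]=4, slow++,fast++
slow=2 fast=4: a[fast]=5≠a[slow]=4 write a[3]=5, slow++,fast++
slow=3 fast=5: a[fast]=6≠a[slow]=5 write a[4]=6, slow++,fast++
slow=4 fast=6: a[fast]=8≠a[slow]=6 write a[5]=8, slow++,fast++
slow=5 fast=7: a[fast]=8=a[slow] dup, fast++
slow=5 fast=8: a[fast]=12≠a[slow]=8 write a[6]=12, slow++,fast++
slow=6 fast=9: a[fast]=13≠a[slow]=12 write a[7]=13, slow++,fast++

length 8; prefix = [1, 3, 4, 5, 6, 8, 12, 13]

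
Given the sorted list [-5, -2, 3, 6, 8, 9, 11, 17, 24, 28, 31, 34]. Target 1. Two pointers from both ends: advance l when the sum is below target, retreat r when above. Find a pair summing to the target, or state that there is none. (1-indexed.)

l=1 r=12: -5+34=29 >1, r--
l=1 r=11: -5+31=26 >1, r--
l=1 r=10: -5+28=23 >1, r--
l=1 r=9: -5+24=19 >1, r--
l=1 r=8: -5+17=12 >1, r--
l=1 r=7: -5+11=6 >1, r--
l=1 r=6: -5+9=4 >1, r--
l=1 r=5: -5+8=3 >1, r--
l=1 r=4: -5+6=1, found

(-5, 6)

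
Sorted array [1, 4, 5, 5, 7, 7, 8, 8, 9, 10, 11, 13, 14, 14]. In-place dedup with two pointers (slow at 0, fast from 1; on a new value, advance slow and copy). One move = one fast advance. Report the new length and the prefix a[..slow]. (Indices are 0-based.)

slow=0 fast=1: a[fast]=4≠a[slow]=1 write a[1]=4, slow++,fast++
slow=1 fast=2: a[fast]=5≠a[slow]=4 write a[2]=5, slow++,fast++
slow=2 fast=3: a[fast]=5=a[slow] dup, fast++
slow=2 fast=4: a[fast]=7≠a[slow]=5 write a[3]=7, slow++,fast++
slow=3 fast=5: a[fast]=7=a[slow] dup, fast++
slow=3 fast=6: a[fast]=8≠a[slow]=7 write a[4]=8, slow++,fast++
slow=4 fast=7: a[fast]=8=a[slow] dup, fast++
slow=4 fast=8: a[fast]=9≠a[slow]=8 write a[5]=9, slow++,fast++
slow=5 fast=9: a[fast]=10≠a[slow]=9 write a[6]=10, slow++,fast++
slow=6 fast=10: a[fast]=11≠a[slow]=10 write a[7]=11, slow++,fast++
slow=7 fast=11: a[fast]=13≠a[slow]=11 write a[8]=13, slow++,fast++
slow=8 fast=12: a[fast]=14≠a[slow]=13 write a[9]=14, slow++,fast++
slow=9 fast=13: a[fast]=14=a[slow] dup, fast++

length 10; prefix = [1, 4, 5, 7, 8, 9, 10, 11, 13, 14]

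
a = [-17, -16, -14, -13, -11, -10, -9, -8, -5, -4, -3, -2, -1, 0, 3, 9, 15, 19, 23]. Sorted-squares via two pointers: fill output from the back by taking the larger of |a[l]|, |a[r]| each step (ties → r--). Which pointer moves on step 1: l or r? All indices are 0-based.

l=0 r=18: |-17|<=|23| out[18]=529, r--

r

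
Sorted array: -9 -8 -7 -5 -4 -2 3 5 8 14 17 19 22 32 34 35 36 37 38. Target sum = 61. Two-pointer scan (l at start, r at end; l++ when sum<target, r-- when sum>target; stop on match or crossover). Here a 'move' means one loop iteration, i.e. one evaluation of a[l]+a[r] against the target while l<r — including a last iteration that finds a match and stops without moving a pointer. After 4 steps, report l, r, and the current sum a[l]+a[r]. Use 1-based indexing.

l=5, r=19, sum=34

l=1 r=19: -9+38=29 <61, l++
l=2 r=19: -8+38=30 <61, l++
l=3 r=19: -7+38=31 <61, l++
l=4 r=19: -5+38=33 <61, l++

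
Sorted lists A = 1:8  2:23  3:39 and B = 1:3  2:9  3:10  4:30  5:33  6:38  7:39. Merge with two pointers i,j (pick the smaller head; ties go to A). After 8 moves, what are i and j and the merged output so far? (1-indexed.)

i=1 j=1: A[i]=8>B[j]=3 take 3, j++
i=1 j=2: A[i]=8<=B[j]=9 take 8, i++
i=2 j=2: A[i]=23>B[j]=9 take 9, j++
i=2 j=3: A[i]=23>B[j]=10 take 10, j++
i=2 j=4: A[i]=23<=B[j]=30 take 23, i++
i=3 j=4: A[i]=39>B[j]=30 take 30, j++
i=3 j=5: A[i]=39>B[j]=33 take 33, j++
i=3 j=6: A[i]=39>B[j]=38 take 38, j++

i=3, j=7, merged so far=[3, 8, 9, 10, 23, 30, 33, 38]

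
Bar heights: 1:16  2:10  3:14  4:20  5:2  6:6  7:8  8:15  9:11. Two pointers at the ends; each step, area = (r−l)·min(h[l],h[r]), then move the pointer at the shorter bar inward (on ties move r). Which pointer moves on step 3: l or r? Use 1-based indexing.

r

l=1 r=9: min(16,11)*8=88 best=88 *, r--
l=1 r=8: min(16,15)*7=105 best=105 *, r--
l=1 r=7: min(16,8)*6=48 best=105, r--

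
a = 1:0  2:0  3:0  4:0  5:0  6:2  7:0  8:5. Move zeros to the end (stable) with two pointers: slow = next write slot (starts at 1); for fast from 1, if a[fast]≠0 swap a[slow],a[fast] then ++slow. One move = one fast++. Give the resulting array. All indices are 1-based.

[2, 5, 0, 0, 0, 0, 0, 0]

(s=1,f=1) a[fast]=0 → fast++
(s=1,f=2) a[fast]=0 → fast++
(s=1,f=3) a[fast]=0 → fast++
(s=1,f=4) a[fast]=0 → fast++
(s=1,f=5) a[fast]=0 → fast++
(s=1,f=6) a[fast]=2≠0 swap→a[1]=2 → slow++,fast++
(s=2,f=7) a[fast]=0 → fast++
(s=2,f=8) a[fast]=5≠0 swap→a[2]=5 → slow++,fast++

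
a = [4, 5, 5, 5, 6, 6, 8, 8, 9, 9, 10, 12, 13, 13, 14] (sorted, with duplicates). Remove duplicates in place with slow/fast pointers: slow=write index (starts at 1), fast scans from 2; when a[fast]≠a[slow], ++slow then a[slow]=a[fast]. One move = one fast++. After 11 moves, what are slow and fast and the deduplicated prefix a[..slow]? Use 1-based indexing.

slow=1 fast=2: a[fast]=5≠a[slow]=4 write a[2]=5, slow++,fast++
slow=2 fast=3: a[fast]=5=a[slow] dup, fast++
slow=2 fast=4: a[fast]=5=a[slow] dup, fast++
slow=2 fast=5: a[fast]=6≠a[slow]=5 write a[3]=6, slow++,fast++
slow=3 fast=6: a[fast]=6=a[slow] dup, fast++
slow=3 fast=7: a[fast]=8≠a[slow]=6 write a[4]=8, slow++,fast++
slow=4 fast=8: a[fast]=8=a[slow] dup, fast++
slow=4 fast=9: a[fast]=9≠a[slow]=8 write a[5]=9, slow++,fast++
slow=5 fast=10: a[fast]=9=a[slow] dup, fast++
slow=5 fast=11: a[fast]=10≠a[slow]=9 write a[6]=10, slow++,fast++
slow=6 fast=12: a[fast]=12≠a[slow]=10 write a[7]=12, slow++,fast++

slow=7, fast=13, prefix=[4, 5, 6, 8, 9, 10, 12]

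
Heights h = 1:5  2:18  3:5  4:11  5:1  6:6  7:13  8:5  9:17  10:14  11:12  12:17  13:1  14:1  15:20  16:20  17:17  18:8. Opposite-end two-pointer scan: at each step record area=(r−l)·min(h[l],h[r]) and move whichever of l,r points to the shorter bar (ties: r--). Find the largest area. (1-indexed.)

l=1 r=18: min(5,8)*17=85 best=85 *, l++
l=2 r=18: min(18,8)*16=128 best=128 *, r--
l=2 r=17: min(18,17)*15=255 best=255 *, r--
l=2 r=16: min(18,20)*14=252 best=255, l++
l=3 r=16: min(5,20)*13=65 best=255, l++
l=4 r=16: min(11,20)*12=132 best=255, l++
l=5 r=16: min(1,20)*11=11 best=255, l++
l=6 r=16: min(6,20)*10=60 best=255, l++
l=7 r=16: min(13,20)*9=117 best=255, l++
l=8 r=16: min(5,20)*8=40 best=255, l++
l=9 r=16: min(17,20)*7=119 best=255, l++
l=10 r=16: min(14,20)*6=84 best=255, l++
l=11 r=16: min(12,20)*5=60 best=255, l++
l=12 r=16: min(17,20)*4=68 best=255, l++
l=13 r=16: min(1,20)*3=3 best=255, l++
l=14 r=16: min(1,20)*2=2 best=255, l++
l=15 r=16: min(20,20)*1=20 best=255, r--

max area = 255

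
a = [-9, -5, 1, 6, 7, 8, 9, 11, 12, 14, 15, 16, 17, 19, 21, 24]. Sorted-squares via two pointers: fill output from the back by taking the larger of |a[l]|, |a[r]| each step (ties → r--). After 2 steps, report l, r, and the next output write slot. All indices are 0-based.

l=0, r=13, next write slot=13

[0,15] |-9|<=|24| out[15]=576 → r--
[0,14] |-9|<=|21| out[14]=441 → r--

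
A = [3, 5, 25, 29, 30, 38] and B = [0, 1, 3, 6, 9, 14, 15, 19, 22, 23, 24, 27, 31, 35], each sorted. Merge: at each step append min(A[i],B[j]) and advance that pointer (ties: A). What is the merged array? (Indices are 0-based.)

i=0 j=0: A[i]=3>B[j]=0 take 0, j++
i=0 j=1: A[i]=3>B[j]=1 take 1, j++
i=0 j=2: A[i]=3<=B[j]=3 take 3, i++
i=1 j=2: A[i]=5>B[j]=3 take 3, j++
i=1 j=3: A[i]=5<=B[j]=6 take 5, i++
i=2 j=3: A[i]=25>B[j]=6 take 6, j++
i=2 j=4: A[i]=25>B[j]=9 take 9, j++
i=2 j=5: A[i]=25>B[j]=14 take 14, j++
i=2 j=6: A[i]=25>B[j]=15 take 15, j++
i=2 j=7: A[i]=25>B[j]=19 take 19, j++
i=2 j=8: A[i]=25>B[j]=22 take 22, j++
i=2 j=9: A[i]=25>B[j]=23 take 23, j++
i=2 j=10: A[i]=25>B[j]=24 take 24, j++
i=2 j=11: A[i]=25<=B[j]=27 take 25, i++
i=3 j=11: A[i]=29>B[j]=27 take 27, j++
i=3 j=12: A[i]=29<=B[j]=31 take 29, i++
i=4 j=12: A[i]=30<=B[j]=31 take 30, i++
i=5 j=12: A[i]=38>B[j]=31 take 31, j++
i=5 j=13: A[i]=38>B[j]=35 take 35, j++
i=5 j=14: B done, take A[i]=38, i++

[0, 1, 3, 3, 5, 6, 9, 14, 15, 19, 22, 23, 24, 25, 27, 29, 30, 31, 35, 38]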